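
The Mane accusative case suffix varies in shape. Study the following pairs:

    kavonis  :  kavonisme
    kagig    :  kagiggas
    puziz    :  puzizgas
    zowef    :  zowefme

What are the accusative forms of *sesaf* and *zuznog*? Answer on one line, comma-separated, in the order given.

sesafme, zuznoggas

The pattern is voicing of the final consonant: -me when the stem ends in a voiceless consonant (*kavonis*, *zowef*); -gas when the stem ends in a voiced consonant (*kagig*, *puziz*).
The final consonant of *sesaf* is /f/, which is voiceless, so the suffix is -me, giving *sesafme*.
*zuznog* — final consonant /g/ (voiced) → -gas → *zuznoggas*.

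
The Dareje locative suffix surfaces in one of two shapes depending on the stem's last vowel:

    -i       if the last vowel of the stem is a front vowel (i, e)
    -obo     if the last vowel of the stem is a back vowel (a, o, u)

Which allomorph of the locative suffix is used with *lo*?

-obo

Since the last vowel of *lo* is /o/ (a back vowel), it takes -obo.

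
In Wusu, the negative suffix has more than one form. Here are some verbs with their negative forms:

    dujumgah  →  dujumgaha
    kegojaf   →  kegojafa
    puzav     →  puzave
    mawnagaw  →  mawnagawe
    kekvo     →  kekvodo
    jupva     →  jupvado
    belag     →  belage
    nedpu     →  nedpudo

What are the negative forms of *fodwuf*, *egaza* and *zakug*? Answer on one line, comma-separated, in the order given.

The pattern is voicing of the final sound: -a when the stem ends in a voiceless consonant (*dujumgah*, *kegojaf*); -e when the stem ends in a voiced consonant (*puzav*, *mawnagaw*, *belag*); -do when the stem ends in a vowel (*kekvo*, *jupva*, *nedpu*).
*fodwuf* — final sound /f/ (a voiceless consonant) → -a → *fodwufa*.
*egaza*: final sound = /a/, a vowel → -do → *egazado*.
*zakug*: final sound = /g/, a voiced consonant → -e → *zakuge*.

fodwufa, egazado, zakuge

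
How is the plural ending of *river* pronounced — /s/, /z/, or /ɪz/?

/z/

The stem *river* ends in a voiced non-sibilant sound.
The plural suffix surfaces as /ɪz/ after sibilants, /s/ after other voiceless consonants, and /z/ after other voiced sounds.
So the plural -s on *river* is pronounced /z/.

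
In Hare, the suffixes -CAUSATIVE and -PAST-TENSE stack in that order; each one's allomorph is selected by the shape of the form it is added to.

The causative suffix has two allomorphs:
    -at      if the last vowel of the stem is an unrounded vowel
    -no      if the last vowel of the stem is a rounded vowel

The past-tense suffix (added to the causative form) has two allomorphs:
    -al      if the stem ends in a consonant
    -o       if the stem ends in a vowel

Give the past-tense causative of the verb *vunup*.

vunupnoo

The last vowel of *vunup* is /u/, which is a rounded vowel, so the causative suffix is -no, giving *vunupno*.
The causative form *vunupno*: final sound = /o/, a vowel → -o → *vunupnoo*.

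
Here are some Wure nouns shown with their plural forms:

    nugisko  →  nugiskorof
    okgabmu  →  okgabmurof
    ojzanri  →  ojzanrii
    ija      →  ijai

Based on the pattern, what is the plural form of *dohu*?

dohurof

The suffix is conditioned by the last vowel: -rof when the last vowel of the stem is a rounded vowel (*nugisko*, *okgabmu*); -i when the last vowel of the stem is an unrounded vowel (*ojzanri*, *ija*).
The last vowel of *dohu* is /u/, which is a rounded vowel, so the suffix is -rof, giving *dohurof*.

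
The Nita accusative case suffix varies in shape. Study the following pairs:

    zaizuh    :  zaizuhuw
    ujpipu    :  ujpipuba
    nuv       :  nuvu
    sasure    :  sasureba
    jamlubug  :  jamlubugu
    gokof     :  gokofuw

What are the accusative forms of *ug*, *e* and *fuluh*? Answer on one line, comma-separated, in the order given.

Looking at the final sound of each stem: -uw when the stem ends in a voiceless consonant (*zaizuh*, *gokof*); -u when the stem ends in a voiced consonant (*nuv*, *jamlubug*); -ba when the stem ends in a vowel (*ujpipu*, *sasure*).
Since the final sound of *ug* is /g/ (a voiced consonant), it takes -u, giving *ugu*.
*e*: final sound = /e/, a vowel → -ba → *eba*.
*fuluh* — final sound /h/ (a voiceless consonant) → -uw → *fuluhuw*.

ugu, eba, fuluhuw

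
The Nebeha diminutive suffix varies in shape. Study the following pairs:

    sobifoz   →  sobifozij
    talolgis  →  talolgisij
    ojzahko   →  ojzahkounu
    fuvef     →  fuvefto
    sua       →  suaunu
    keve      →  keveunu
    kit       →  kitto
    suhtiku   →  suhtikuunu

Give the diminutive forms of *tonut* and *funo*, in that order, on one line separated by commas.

tonutto, funounu

The alternation tracks the final sound of the stem — -ij when the stem ends in a sibilant (*sobifoz*, *talolgis*); -to when the stem ends in a non-sibilant consonant (*fuvef*, *kit*); -unu when the stem ends in a vowel (*ojzahko*, *sua*, *keve*, *suhtiku*).
*tonut*: final sound = /t/, a non-sibilant consonant → -to → *tonutto*.
*funo* — final sound /o/ (a vowel) → -unu → *funounu*.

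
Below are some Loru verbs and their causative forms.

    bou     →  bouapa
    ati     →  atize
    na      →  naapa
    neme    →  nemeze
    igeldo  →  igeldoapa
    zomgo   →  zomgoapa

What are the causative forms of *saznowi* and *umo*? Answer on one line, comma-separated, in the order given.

The alternation tracks the last vowel of the stem — -ze when the last vowel of the stem is a front vowel (*ati*, *neme*); -apa when the last vowel of the stem is a back vowel (*bou*, *na*, *igeldo*, *zomgo*).
*saznowi*: last vowel = /i/, a front vowel → -ze → *saznowize*.
*umo*: last vowel = /o/, a back vowel → -apa → *umoapa*.

saznowize, umoapa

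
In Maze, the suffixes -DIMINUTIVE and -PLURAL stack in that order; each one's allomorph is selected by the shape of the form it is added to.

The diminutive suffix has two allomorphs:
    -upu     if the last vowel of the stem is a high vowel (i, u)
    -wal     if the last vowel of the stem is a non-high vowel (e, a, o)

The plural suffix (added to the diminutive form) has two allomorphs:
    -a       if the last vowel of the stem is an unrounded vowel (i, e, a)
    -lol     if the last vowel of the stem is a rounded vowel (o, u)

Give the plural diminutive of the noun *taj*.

*taj*: last vowel = /a/, a non-high vowel → -wal → *tajwal*.
The last vowel of the diminutive form *tajwal* is /a/, which is an unrounded vowel, so the plural suffix is -a, giving *tajwala*.

tajwala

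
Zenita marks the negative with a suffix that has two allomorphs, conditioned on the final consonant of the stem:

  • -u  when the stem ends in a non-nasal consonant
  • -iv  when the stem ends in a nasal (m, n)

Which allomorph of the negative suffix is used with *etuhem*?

-iv

The final consonant of *etuhem* is /m/, which is a nasal, so the suffix is -iv.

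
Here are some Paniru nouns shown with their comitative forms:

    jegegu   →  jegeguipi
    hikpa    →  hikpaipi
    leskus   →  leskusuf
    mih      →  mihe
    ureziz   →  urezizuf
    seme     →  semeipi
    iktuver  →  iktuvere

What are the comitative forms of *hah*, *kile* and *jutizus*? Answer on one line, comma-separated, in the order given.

hahe, kileipi, jutizusuf

Looking at the final sound of each stem: -uf when the stem ends in a sibilant (*leskus*, *ureziz*); -e when the stem ends in a non-sibilant consonant (*mih*, *iktuver*); -ipi when the stem ends in a vowel (*jegegu*, *hikpa*, *seme*).
*hah* — final sound /h/ (a non-sibilant consonant) → -e → *hahe*.
Since the final sound of *kile* is /e/ (a vowel), it takes -ipi, giving *kileipi*.
*jutizus* — final sound /s/ (a sibilant) → -uf → *jutizusuf*.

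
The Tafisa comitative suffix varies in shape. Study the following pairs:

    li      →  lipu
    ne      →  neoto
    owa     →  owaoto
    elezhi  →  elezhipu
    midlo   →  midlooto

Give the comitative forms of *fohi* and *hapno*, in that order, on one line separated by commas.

fohipu, hapnooto

The alternation tracks the last vowel of the stem — -pu when the last vowel of the stem is a high vowel (*li*, *elezhi*); -oto when the last vowel of the stem is a non-high vowel (*ne*, *owa*, *midlo*).
Since the last vowel of *fohi* is /i/ (a high vowel), it takes -pu, giving *fohipu*.
*hapno*: last vowel = /o/, a non-high vowel → -oto → *hapnooto*.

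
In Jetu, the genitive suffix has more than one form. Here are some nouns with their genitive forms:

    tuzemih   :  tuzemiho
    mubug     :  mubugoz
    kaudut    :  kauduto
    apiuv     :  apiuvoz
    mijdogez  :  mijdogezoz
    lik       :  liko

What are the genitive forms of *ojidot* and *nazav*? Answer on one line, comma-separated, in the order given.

ojidoto, nazavoz

The alternation tracks the final consonant of the stem — -o when the stem ends in a voiceless consonant (*tuzemih*, *kaudut*, *lik*); -oz when the stem ends in a voiced consonant (*mubug*, *apiuv*, *mijdogez*).
Since the final consonant of *ojidot* is /t/ (voiceless), it takes -o, giving *ojidoto*.
Since the final consonant of *nazav* is /v/ (voiced), it takes -oz, giving *nazavoz*.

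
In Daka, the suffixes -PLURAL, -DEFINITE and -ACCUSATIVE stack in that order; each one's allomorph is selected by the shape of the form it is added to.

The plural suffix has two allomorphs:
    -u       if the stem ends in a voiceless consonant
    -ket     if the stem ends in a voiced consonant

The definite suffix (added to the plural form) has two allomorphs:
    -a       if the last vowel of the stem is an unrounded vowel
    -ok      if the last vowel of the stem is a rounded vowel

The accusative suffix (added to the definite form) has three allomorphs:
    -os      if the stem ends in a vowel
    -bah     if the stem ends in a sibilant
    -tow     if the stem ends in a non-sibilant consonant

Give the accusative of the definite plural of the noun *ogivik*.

ogivikuoktow

The final consonant of *ogivik* is /k/, which is voiceless, so the plural suffix is -u, giving *ogiviku*.
Since the last vowel of the plural form *ogiviku* is /u/ (a rounded vowel), it takes -ok, giving *ogivikuok*.
The definite form *ogivikuok* — final sound /k/ (a non-sibilant consonant) → -tow → *ogivikuoktow*.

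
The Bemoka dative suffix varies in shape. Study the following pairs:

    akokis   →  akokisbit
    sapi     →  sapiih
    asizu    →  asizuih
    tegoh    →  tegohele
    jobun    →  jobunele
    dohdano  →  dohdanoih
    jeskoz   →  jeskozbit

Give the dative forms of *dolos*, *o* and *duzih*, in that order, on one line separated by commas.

The suffix is conditioned by the final sound: -bit when the stem ends in a sibilant (*akokis*, *jeskoz*); -ele when the stem ends in a non-sibilant consonant (*tegoh*, *jobun*); -ih when the stem ends in a vowel (*sapi*, *asizu*, *dohdano*).
Since the final sound of *dolos* is /s/ (a sibilant), it takes -bit, giving *dolosbit*.
*o* — final sound /o/ (a vowel) → -ih → *oih*.
Since the final sound of *duzih* is /h/ (a non-sibilant consonant), it takes -ele, giving *duzihele*.

dolosbit, oih, duzihele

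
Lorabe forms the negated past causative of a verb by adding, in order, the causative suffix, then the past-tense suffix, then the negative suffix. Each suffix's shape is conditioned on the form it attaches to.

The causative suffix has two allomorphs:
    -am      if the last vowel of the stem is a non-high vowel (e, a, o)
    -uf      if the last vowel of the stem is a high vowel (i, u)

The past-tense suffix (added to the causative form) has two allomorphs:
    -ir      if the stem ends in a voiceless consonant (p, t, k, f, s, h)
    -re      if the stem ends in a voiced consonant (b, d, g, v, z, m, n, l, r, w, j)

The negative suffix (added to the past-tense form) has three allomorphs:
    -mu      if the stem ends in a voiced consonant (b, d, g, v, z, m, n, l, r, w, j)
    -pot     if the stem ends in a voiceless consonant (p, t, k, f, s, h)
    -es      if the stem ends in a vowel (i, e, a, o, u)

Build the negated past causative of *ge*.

geamrees

*ge*: last vowel = /e/, a non-high vowel → -am → *geam*.
The final consonant of the causative form *geam* is /m/, which is voiced, so the past-tense suffix is -re, giving *geamre*.
The final sound of the past-tense form *geamre* is /e/, which is a vowel, so the negative suffix is -es, giving *geamrees*.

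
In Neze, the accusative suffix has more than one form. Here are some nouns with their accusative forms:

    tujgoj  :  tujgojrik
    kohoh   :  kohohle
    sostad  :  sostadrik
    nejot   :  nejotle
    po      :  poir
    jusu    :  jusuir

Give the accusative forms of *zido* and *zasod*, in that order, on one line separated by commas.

The suffix is conditioned by the final sound: -le when the stem ends in a voiceless consonant (*kohoh*, *nejot*); -rik when the stem ends in a voiced consonant (*tujgoj*, *sostad*); -ir when the stem ends in a vowel (*po*, *jusu*).
The final sound of *zido* is /o/, which is a vowel, so the suffix is -ir, giving *zidoir*.
The final sound of *zasod* is /d/, which is a voiced consonant, so the suffix is -rik, giving *zasodrik*.

zidoir, zasodrik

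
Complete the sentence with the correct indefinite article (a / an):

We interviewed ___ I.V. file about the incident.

The indefinite article is chosen by the initial *sound* of the following word, not its spelling.
The initialism *I.V.* is read letter by letter; the first letter, I, is pronounced /aɪ/, which begins with a vowel sound.
So the article is *an*: We interviewed an I.V. file about the incident.

an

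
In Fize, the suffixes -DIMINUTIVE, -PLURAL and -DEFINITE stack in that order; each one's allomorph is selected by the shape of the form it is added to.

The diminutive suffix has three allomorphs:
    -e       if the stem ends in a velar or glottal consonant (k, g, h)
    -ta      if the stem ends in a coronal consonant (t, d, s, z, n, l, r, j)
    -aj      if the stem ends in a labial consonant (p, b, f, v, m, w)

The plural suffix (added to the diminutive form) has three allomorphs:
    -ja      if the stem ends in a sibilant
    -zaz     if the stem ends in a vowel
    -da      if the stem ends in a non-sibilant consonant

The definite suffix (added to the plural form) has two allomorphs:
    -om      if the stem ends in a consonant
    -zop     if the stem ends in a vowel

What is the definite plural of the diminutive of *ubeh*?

ubehezazom

The final consonant of *ubeh* is /h/, which is velar/glottal, so the diminutive suffix is -e, giving *ubehe*.
Since the final sound of the diminutive form *ubehe* is /e/ (a vowel), it takes -zaz, giving *ubehezaz*.
The plural form *ubehezaz*: final sound = /z/, a consonant → -om → *ubehezazom*.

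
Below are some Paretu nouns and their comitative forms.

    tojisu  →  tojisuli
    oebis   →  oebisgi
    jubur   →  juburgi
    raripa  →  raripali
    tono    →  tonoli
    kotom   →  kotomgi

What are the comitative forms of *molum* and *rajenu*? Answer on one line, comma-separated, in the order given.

molumgi, rajenuli

Looking at the final sound of each stem: -gi when the stem ends in a consonant (*oebis*, *jubur*, *kotom*); -li when the stem ends in a vowel (*tojisu*, *raripa*, *tono*).
*molum*: final sound = /m/, a consonant → -gi → *molumgi*.
Since the final sound of *rajenu* is /u/ (a vowel), it takes -li, giving *rajenuli*.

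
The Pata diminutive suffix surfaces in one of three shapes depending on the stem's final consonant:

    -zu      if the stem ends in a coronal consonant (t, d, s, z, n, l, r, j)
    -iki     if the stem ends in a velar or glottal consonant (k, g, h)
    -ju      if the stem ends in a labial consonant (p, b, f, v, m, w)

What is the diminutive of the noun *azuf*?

azufju

*azuf*: final consonant = /f/, labial → -ju → *azufju*.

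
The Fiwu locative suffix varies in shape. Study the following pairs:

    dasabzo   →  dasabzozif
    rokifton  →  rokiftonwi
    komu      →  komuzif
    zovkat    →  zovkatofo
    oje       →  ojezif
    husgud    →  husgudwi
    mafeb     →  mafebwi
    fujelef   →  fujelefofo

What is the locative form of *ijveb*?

The alternation tracks the final sound of the stem — -ofo when the stem ends in a voiceless consonant (*zovkat*, *fujelef*); -wi when the stem ends in a voiced consonant (*rokifton*, *husgud*, *mafeb*); -zif when the stem ends in a vowel (*dasabzo*, *komu*, *oje*).
Since the final sound of *ijveb* is /b/ (a voiced consonant), it takes -wi, giving *ijvebwi*.

ijvebwi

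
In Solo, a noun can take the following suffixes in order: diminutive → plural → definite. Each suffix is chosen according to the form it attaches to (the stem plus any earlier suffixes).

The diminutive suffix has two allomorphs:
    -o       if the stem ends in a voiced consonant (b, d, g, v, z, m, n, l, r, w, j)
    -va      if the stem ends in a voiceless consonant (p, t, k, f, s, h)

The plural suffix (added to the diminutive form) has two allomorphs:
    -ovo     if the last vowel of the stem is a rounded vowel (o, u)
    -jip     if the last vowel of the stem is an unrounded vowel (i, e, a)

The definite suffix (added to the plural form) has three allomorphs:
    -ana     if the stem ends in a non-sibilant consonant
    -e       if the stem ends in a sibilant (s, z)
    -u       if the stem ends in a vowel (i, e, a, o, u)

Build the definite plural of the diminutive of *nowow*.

*nowow* — final consonant /w/ (voiced) → -o → *nowowo*.
The last vowel of the diminutive form *nowowo* is /o/, which is a rounded vowel, so the plural suffix is -ovo, giving *nowowoovo*.
The final sound of the plural form *nowowoovo* is /o/, which is a vowel, so the definite suffix is -u, giving *nowowoovou*.

nowowoovou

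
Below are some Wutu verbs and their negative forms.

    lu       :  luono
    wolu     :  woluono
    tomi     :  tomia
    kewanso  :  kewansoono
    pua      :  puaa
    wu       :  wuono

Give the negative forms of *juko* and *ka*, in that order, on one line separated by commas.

The suffix is conditioned by the last vowel: -ono when the last vowel of the stem is a rounded vowel (*lu*, *wolu*, *kewanso*, *wu*); -a when the last vowel of the stem is an unrounded vowel (*tomi*, *pua*).
Since the last vowel of *juko* is /o/ (a rounded vowel), it takes -ono, giving *jukoono*.
The last vowel of *ka* is /a/, which is an unrounded vowel, so the suffix is -a, giving *kaa*.

jukoono, kaa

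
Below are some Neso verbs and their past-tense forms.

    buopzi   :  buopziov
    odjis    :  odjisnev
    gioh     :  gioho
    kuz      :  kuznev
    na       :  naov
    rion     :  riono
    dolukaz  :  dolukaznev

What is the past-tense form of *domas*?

The alternation tracks the final sound of the stem — -nev when the stem ends in a sibilant (*odjis*, *kuz*, *dolukaz*); -o when the stem ends in a non-sibilant consonant (*gioh*, *rion*); -ov when the stem ends in a vowel (*buopzi*, *na*).
*domas* — final sound /s/ (a sibilant) → -nev → *domasnev*.

domasnev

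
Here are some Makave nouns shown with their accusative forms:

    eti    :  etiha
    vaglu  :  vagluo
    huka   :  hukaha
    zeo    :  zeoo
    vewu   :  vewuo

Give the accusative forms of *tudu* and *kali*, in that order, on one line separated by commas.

Looking at the last vowel of each stem: -o when the last vowel of the stem is a rounded vowel (*vaglu*, *zeo*, *vewu*); -ha when the last vowel of the stem is an unrounded vowel (*eti*, *huka*).
*tudu* — last vowel /u/ (a rounded vowel) → -o → *tuduo*.
*kali* — last vowel /i/ (an unrounded vowel) → -ha → *kaliha*.

tuduo, kaliha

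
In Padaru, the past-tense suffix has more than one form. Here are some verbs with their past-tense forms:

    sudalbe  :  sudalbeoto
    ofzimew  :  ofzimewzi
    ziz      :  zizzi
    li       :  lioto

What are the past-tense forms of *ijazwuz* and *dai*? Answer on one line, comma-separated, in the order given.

ijazwuzzi, daioto

Looking at the final sound of each stem: -zi when the stem ends in a consonant (*ofzimew*, *ziz*); -oto when the stem ends in a vowel (*sudalbe*, *li*).
The final sound of *ijazwuz* is /z/, which is a consonant, so the suffix is -zi, giving *ijazwuzzi*.
The final sound of *dai* is /i/, which is a vowel, so the suffix is -oto, giving *daioto*.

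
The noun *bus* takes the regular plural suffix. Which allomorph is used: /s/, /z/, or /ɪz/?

/ɪz/

The stem *bus* ends in a sibilant (/s, z, ʃ, ʒ, tʃ, dʒ/).
The plural suffix surfaces as /ɪz/ after sibilants, /s/ after other voiceless consonants, and /z/ after other voiced sounds.
So the plural -s on *bus* is pronounced /ɪz/.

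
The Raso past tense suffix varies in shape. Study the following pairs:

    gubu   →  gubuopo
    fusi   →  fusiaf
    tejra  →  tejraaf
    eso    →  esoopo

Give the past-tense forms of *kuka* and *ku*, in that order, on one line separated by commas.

The pattern is rounding harmony: -opo when the last vowel of the stem is a rounded vowel (*gubu*, *eso*); -af when the last vowel of the stem is an unrounded vowel (*fusi*, *tejra*).
The last vowel of *kuka* is /a/, which is an unrounded vowel, so the suffix is -af, giving *kukaaf*.
Since the last vowel of *ku* is /u/ (a rounded vowel), it takes -opo, giving *kuopo*.

kukaaf, kuopo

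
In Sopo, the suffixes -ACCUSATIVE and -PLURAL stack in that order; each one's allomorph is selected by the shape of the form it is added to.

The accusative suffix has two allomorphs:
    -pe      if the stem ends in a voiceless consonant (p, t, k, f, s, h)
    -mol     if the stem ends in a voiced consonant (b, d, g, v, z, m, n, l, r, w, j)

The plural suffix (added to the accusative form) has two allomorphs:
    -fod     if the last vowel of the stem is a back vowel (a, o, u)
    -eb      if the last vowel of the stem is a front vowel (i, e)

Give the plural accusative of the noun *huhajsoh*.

Since the final consonant of *huhajsoh* is /h/ (voiceless), it takes -pe, giving *huhajsohpe*.
Since the last vowel of the accusative form *huhajsohpe* is /e/ (a front vowel), it takes -eb, giving *huhajsohpeeb*.

huhajsohpeeb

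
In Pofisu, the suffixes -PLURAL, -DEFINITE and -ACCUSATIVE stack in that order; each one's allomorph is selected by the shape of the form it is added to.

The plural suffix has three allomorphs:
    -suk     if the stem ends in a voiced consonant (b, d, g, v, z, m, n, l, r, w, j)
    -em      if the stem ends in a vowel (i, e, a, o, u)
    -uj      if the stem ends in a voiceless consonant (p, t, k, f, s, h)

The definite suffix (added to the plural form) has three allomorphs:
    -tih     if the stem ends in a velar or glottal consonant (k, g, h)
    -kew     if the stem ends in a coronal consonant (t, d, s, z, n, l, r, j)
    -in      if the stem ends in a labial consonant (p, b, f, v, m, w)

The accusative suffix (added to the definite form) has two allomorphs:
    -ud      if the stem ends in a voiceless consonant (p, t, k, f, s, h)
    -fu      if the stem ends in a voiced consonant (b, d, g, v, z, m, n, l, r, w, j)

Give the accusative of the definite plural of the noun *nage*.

*nage*: final sound = /e/, a vowel → -em → *nageem*.
The plural form *nageem* — final consonant /m/ (labial) → -in → *nageemin*.
The definite form *nageemin* — final consonant /n/ (voiced) → -fu → *nageeminfu*.

nageeminfu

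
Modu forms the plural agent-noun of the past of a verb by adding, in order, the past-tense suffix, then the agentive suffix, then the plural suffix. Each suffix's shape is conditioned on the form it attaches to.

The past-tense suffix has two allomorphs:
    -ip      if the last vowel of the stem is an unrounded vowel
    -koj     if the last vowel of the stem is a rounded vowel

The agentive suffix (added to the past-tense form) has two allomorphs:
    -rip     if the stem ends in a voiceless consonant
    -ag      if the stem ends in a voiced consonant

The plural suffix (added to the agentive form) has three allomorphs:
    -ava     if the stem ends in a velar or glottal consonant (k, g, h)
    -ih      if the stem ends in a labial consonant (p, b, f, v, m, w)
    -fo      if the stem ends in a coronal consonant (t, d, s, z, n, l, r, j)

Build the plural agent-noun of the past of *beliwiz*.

beliwizipripih

*beliwiz* — last vowel /i/ (an unrounded vowel) → -ip → *beliwizip*.
The final consonant of the past-tense form *beliwizip* is /p/, which is voiceless, so the agentive suffix is -rip, giving *beliwiziprip*.
Since the final consonant of the agentive form *beliwiziprip* is /p/ (labial), it takes -ih, giving *beliwizipripih*.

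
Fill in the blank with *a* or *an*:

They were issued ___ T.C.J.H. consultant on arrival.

a

The indefinite article is chosen by the initial *sound* of the following word, not its spelling.
The initialism *T.C.J.H.* is read letter by letter; the first letter, T, is pronounced /tiː/, which begins with a consonant sound.
So the article is *a*: They were issued a T.C.J.H. consultant on arrival.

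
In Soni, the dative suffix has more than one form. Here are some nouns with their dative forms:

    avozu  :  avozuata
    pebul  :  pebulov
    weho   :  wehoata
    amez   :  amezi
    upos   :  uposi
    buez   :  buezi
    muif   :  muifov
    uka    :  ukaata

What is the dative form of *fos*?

fosi

Looking at the final sound of each stem: -i when the stem ends in a sibilant (*amez*, *upos*, *buez*); -ov when the stem ends in a non-sibilant consonant (*pebul*, *muif*); -ata when the stem ends in a vowel (*avozu*, *weho*, *uka*).
*fos* — final sound /s/ (a sibilant) → -i → *fosi*.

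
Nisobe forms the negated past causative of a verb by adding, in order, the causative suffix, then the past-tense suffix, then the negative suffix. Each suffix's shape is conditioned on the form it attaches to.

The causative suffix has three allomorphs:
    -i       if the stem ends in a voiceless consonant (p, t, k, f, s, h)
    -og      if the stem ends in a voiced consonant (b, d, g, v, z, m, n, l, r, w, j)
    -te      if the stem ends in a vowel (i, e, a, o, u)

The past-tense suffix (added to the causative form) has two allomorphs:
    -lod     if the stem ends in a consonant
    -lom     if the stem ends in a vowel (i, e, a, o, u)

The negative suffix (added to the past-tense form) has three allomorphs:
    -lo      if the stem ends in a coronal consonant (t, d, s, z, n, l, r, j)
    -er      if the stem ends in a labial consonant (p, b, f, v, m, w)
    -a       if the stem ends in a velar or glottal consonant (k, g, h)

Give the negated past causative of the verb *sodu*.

*sodu* — final sound /u/ (a vowel) → -te → *sodute*.
The causative form *sodute*: final sound = /e/, a vowel → -lom → *sodutelom*.
The past-tense form *sodutelom*: final consonant = /m/, labial → -er → *sodutelomer*.

sodutelomer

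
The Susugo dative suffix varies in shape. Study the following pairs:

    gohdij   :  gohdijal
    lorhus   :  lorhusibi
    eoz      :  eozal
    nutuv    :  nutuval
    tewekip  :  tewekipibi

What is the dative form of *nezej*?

The suffix is conditioned by the final consonant: -ibi when the stem ends in a voiceless consonant (*lorhus*, *tewekip*); -al when the stem ends in a voiced consonant (*gohdij*, *eoz*, *nutuv*).
*nezej*: final consonant = /j/, voiced → -al → *nezejal*.

nezejal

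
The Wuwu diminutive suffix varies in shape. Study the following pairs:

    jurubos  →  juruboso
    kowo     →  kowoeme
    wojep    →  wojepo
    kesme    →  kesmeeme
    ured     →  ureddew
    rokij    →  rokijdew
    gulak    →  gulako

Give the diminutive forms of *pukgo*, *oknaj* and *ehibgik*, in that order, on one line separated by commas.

The pattern is voicing of the final sound: -o when the stem ends in a voiceless consonant (*jurubos*, *wojep*, *gulak*); -dew when the stem ends in a voiced consonant (*ured*, *rokij*); -eme when the stem ends in a vowel (*kowo*, *kesme*).
Since the final sound of *pukgo* is /o/ (a vowel), it takes -eme, giving *pukgoeme*.
Since the final sound of *oknaj* is /j/ (a voiced consonant), it takes -dew, giving *oknajdew*.
*ehibgik*: final sound = /k/, a voiceless consonant → -o → *ehibgiko*.

pukgoeme, oknajdew, ehibgiko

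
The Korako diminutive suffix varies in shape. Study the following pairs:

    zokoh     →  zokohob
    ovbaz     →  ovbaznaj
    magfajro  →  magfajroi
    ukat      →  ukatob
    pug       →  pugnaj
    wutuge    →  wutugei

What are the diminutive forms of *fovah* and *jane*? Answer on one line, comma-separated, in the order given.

fovahob, janei

The pattern is voicing of the final sound: -ob when the stem ends in a voiceless consonant (*zokoh*, *ukat*); -naj when the stem ends in a voiced consonant (*ovbaz*, *pug*); -i when the stem ends in a vowel (*magfajro*, *wutuge*).
Since the final sound of *fovah* is /h/ (a voiceless consonant), it takes -ob, giving *fovahob*.
*jane*: final sound = /e/, a vowel → -i → *janei*.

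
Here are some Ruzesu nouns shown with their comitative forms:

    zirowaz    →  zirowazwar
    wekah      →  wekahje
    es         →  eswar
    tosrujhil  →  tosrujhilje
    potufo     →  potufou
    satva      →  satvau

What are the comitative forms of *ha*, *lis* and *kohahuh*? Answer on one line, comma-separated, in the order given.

hau, liswar, kohahuhje

Looking at the final sound of each stem: -war when the stem ends in a sibilant (*zirowaz*, *es*); -je when the stem ends in a non-sibilant consonant (*wekah*, *tosrujhil*); -u when the stem ends in a vowel (*potufo*, *satva*).
*ha*: final sound = /a/, a vowel → -u → *hau*.
*lis* — final sound /s/ (a sibilant) → -war → *liswar*.
*kohahuh* — final sound /h/ (a non-sibilant consonant) → -je → *kohahuhje*.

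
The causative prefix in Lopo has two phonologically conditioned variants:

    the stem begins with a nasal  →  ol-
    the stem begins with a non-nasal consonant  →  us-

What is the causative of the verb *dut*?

Since the first consonant of *dut* is /d/ (non-nasal), it takes us-, giving *usdut*.

usdut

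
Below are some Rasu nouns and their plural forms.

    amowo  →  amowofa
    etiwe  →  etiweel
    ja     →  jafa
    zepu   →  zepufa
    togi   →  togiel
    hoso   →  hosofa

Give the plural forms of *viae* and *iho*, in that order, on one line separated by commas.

viaeel, ihofa

The alternation tracks the last vowel of the stem — -el when the last vowel of the stem is a front vowel (*etiwe*, *togi*); -fa when the last vowel of the stem is a back vowel (*amowo*, *ja*, *zepu*, *hoso*).
Since the last vowel of *viae* is /e/ (a front vowel), it takes -el, giving *viaeel*.
The last vowel of *iho* is /o/, which is a back vowel, so the suffix is -fa, giving *ihofa*.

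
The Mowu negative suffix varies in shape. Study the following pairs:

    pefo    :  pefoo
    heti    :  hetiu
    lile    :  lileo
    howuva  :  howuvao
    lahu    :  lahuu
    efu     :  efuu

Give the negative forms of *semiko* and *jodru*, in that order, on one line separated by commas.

semikoo, jodruu

The pattern is height harmony: -u when the last vowel of the stem is a high vowel (*heti*, *lahu*, *efu*); -o when the last vowel of the stem is a non-high vowel (*pefo*, *lile*, *howuva*).
*semiko*: last vowel = /o/, a non-high vowel → -o → *semikoo*.
*jodru* — last vowel /u/ (a high vowel) → -u → *jodruu*.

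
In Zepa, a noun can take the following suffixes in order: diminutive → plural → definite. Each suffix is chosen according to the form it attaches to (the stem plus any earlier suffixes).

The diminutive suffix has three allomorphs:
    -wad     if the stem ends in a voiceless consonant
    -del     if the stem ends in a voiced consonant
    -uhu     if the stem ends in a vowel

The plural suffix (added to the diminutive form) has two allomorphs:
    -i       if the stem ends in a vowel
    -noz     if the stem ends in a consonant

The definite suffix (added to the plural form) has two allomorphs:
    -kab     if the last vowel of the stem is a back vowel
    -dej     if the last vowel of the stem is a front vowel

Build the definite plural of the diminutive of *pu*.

*pu*: final sound = /u/, a vowel → -uhu → *puuhu*.
The final sound of the diminutive form *puuhu* is /u/, which is a vowel, so the plural suffix is -i, giving *puuhui*.
Since the last vowel of the plural form *puuhui* is /i/ (a front vowel), it takes -dej, giving *puuhuidej*.

puuhuidej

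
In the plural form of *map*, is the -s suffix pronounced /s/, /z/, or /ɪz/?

/s/

The stem *map* ends in a voiceless non-sibilant consonant.
The plural suffix surfaces as /ɪz/ after sibilants, /s/ after other voiceless consonants, and /z/ after other voiced sounds.
So the plural -s on *map* is pronounced /s/.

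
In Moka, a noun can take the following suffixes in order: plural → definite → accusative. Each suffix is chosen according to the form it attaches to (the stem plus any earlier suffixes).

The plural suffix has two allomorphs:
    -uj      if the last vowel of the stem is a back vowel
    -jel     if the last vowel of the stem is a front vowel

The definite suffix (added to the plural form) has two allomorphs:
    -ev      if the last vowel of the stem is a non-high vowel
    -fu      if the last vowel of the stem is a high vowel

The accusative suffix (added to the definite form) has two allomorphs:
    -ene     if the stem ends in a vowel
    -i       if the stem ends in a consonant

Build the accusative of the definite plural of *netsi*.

netsijelevi

The last vowel of *netsi* is /i/, which is a front vowel, so the plural suffix is -jel, giving *netsijel*.
The plural form *netsijel* — last vowel /e/ (a non-high vowel) → -ev → *netsijelev*.
Since the final sound of the definite form *netsijelev* is /v/ (a consonant), it takes -i, giving *netsijelevi*.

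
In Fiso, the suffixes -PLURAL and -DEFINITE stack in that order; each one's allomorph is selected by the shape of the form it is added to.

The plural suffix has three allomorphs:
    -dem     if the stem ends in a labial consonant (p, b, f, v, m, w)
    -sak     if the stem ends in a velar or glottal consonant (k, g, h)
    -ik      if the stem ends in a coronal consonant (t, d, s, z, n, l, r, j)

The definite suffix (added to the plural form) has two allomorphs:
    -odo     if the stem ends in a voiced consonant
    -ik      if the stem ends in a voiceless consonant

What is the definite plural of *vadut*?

Since the final consonant of *vadut* is /t/ (coronal), it takes -ik, giving *vadutik*.
The plural form *vadutik* — final consonant /k/ (voiceless) → -ik → *vadutikik*.

vadutikik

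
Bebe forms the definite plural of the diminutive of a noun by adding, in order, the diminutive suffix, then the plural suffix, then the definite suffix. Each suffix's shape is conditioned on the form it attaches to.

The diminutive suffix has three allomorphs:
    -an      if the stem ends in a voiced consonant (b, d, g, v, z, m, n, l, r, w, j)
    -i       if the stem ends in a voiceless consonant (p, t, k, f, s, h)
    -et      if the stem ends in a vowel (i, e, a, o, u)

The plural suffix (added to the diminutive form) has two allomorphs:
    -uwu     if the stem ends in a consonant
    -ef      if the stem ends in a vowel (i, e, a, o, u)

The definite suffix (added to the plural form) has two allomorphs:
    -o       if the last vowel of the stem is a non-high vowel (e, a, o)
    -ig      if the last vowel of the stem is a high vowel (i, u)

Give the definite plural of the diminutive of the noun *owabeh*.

Since the final sound of *owabeh* is /h/ (a voiceless consonant), it takes -i, giving *owabehi*.
Since the final sound of the diminutive form *owabehi* is /i/ (a vowel), it takes -ef, giving *owabehief*.
Since the last vowel of the plural form *owabehief* is /e/ (a non-high vowel), it takes -o, giving *owabehiefo*.

owabehiefo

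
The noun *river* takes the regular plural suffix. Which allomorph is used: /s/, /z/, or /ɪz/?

The stem *river* ends in a voiced non-sibilant sound.
The plural suffix surfaces as /ɪz/ after sibilants, /s/ after other voiceless consonants, and /z/ after other voiced sounds.
So the plural -s on *river* is pronounced /z/.

/z/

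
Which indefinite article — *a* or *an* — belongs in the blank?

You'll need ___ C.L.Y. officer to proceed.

The indefinite article is chosen by the initial *sound* of the following word, not its spelling.
The initialism *C.L.Y.* is read letter by letter; the first letter, C, is pronounced /siː/, which begins with a consonant sound.
So the article is *a*: You'll need a C.L.Y. officer to proceed.

a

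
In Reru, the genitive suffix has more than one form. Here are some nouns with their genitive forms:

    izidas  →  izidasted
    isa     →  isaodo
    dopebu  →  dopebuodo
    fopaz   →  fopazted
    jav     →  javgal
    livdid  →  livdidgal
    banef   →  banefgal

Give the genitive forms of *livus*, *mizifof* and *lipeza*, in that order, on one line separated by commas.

livusted, mizifofgal, lipezaodo

Looking at the final sound of each stem: -ted when the stem ends in a sibilant (*izidas*, *fopaz*); -gal when the stem ends in a non-sibilant consonant (*jav*, *livdid*, *banef*); -odo when the stem ends in a vowel (*isa*, *dopebu*).
*livus*: final sound = /s/, a sibilant → -ted → *livusted*.
*mizifof* — final sound /f/ (a non-sibilant consonant) → -gal → *mizifofgal*.
Since the final sound of *lipeza* is /a/ (a vowel), it takes -odo, giving *lipezaodo*.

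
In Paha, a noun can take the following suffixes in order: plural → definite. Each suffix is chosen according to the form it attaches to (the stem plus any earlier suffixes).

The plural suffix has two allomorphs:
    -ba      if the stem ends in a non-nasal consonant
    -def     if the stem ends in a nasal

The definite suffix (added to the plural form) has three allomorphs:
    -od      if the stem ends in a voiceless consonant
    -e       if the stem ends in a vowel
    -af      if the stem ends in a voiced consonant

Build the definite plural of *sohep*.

The final consonant of *sohep* is /p/, which is non-nasal, so the plural suffix is -ba, giving *sohepba*.
Since the final sound of the plural form *sohepba* is /a/ (a vowel), it takes -e, giving *sohepbae*.

sohepbae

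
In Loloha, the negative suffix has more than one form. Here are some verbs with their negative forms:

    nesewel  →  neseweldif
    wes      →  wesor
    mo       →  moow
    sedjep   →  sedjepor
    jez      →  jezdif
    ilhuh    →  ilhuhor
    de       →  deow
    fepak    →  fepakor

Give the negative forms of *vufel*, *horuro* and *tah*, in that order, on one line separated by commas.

The suffix is conditioned by the final sound: -or when the stem ends in a voiceless consonant (*wes*, *sedjep*, *ilhuh*, *fepak*); -dif when the stem ends in a voiced consonant (*nesewel*, *jez*); -ow when the stem ends in a vowel (*mo*, *de*).
*vufel*: final sound = /l/, a voiced consonant → -dif → *vufeldif*.
*horuro* — final sound /o/ (a vowel) → -ow → *horuroow*.
The final sound of *tah* is /h/, which is a voiceless consonant, so the suffix is -or, giving *tahor*.

vufeldif, horuroow, tahor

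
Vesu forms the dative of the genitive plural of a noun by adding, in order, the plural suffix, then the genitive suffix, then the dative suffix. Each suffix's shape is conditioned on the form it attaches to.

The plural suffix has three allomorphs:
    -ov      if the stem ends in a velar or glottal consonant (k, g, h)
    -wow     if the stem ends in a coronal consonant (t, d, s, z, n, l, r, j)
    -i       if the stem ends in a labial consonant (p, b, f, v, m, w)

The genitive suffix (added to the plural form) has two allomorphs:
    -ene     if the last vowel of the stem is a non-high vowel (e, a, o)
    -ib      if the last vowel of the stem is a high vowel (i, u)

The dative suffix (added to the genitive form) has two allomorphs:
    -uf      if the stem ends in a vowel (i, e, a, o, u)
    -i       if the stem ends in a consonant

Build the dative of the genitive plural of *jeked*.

The final consonant of *jeked* is /d/, which is coronal, so the plural suffix is -wow, giving *jekedwow*.
The last vowel of the plural form *jekedwow* is /o/, which is a non-high vowel, so the genitive suffix is -ene, giving *jekedwowene*.
Since the final sound of the genitive form *jekedwowene* is /e/ (a vowel), it takes -uf, giving *jekedwoweneuf*.

jekedwoweneuf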